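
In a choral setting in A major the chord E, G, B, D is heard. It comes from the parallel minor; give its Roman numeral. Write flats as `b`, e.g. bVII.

v7

E is scale degree 5 in A major. E–G–B–D is a minor-seventh chord — the form found in A minor, not the diatonic V (E). Borrowed into A major it is written v7.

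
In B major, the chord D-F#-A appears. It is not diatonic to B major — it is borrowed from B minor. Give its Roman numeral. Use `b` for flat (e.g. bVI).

bIII

The root D is the lowered 3rd scale degree — diatonically B major has D# there. Diatonically B major has D#m (iii) on that degree; D–F#–A is instead the major chord native to B minor, so it takes the label bIII.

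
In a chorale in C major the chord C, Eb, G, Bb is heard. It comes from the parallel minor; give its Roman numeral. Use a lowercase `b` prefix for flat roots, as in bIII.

i7

C is scale degree 1 in C major. The diatonic chord on degree 1 would be C (I), but C–Eb–G–Bb is the minor-seventh chord from C minor. As a borrowed chord it is labeled i7.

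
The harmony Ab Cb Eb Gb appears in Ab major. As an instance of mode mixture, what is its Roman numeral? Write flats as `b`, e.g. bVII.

Ab is scale degree 1 in Ab major. Diatonically Ab major has Ab (I) on that degree; Ab–Cb–Eb–Gb is instead the minor-seventh chord native to Ab minor, so it takes the label i7.

i7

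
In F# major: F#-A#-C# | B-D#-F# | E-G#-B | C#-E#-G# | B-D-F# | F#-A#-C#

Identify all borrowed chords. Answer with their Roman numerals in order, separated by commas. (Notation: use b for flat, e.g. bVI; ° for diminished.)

bVII, iv

The diatonic triads in F# major are F#, G#m, A#m, B, C#, D#m, E#dim. F#–A#–C# = F#, B–D#–F# = B and C#–E#–G# = C# are all diatonic. But E–G#–B is foreign: the diatonic vii° on degree 7 is E#dim, whereas E comes from F# minor. It is labeled bVII. But B–D–F# is foreign: the diatonic IV on degree 4 is B, whereas Bm comes from F# minor. It is labeled iv.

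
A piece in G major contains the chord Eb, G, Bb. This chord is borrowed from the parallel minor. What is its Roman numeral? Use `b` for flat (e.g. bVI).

The root Eb is the lowered 6th scale degree — diatonically G major has E there. Diatonically G major has Em (vi) on that degree; Eb–G–Bb is instead the major chord native to G minor, so it takes the label bVI.

bVI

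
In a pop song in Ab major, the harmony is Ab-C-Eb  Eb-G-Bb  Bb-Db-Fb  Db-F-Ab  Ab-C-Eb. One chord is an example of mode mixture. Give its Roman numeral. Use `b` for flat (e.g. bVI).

ii°

The diatonic triads in Ab major are Ab, Bbm, Cm, Db, Eb, Fm, Gdim. Ab–C–Eb = Ab, Eb–G–Bb = Eb and Db–F–Ab = Db are all diatonic. But Bb–Db–Fb is foreign: the diatonic ii on degree 2 is Bbm, whereas Bbdim comes from Ab minor. It is labeled ii°.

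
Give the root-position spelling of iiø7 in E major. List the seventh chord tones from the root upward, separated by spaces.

F# A C E

The root, F#, is scale degree 2 — the same note in E major and E minor; only the chord quality changes. Stacking thirds in E minor on F# gives F#–A–C–E.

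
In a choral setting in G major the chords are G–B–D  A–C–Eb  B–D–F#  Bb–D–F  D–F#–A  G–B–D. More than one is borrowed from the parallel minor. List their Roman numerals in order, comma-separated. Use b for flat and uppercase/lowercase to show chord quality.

ii°, bIII

The diatonic triads in G major are G, Am, Bm, C, D, Em, F#dim. Of the given chords, G–B–D = G, B–D–F# = Bm and D–F#–A = D are diatonic. But A–C–Eb is foreign: the diatonic ii on degree 2 is Am, whereas Adim comes from G minor. It is labeled ii°. Bb–D–F is not: scale degree 3 in G major carries Bm (iii). In G minor the chord on that degree is Bb, so here it functions as bIII, borrowed from the parallel minor.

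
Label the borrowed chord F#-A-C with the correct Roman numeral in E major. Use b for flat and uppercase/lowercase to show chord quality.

ii°

F# is scale degree 2 in E major. The diatonic chord on degree 2 would be F#m (ii), but F#–A–C is the diminished chord from E minor. As a borrowed chord it is labeled ii°.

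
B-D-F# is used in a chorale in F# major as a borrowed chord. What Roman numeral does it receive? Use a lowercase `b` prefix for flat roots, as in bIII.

iv

The root B is the diatonic 4th degree of F# major; the borrowing shows in the chord quality. Diatonically F# major has B (IV) on that degree; B–D–F# is instead the minor chord native to F# minor, so it takes the label iv.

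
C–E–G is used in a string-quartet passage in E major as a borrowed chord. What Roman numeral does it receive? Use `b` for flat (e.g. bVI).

bVI

The root C is the lowered 6th scale degree — diatonically E major has C# there. C–E–G is a major chord — the form found in E minor, not the diatonic vi (C#m). Borrowed into E major it is written bVI.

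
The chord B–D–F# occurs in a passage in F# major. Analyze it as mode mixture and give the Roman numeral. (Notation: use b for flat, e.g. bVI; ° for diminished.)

The root B is the diatonic 4th degree of F# major; the borrowing shows in the chord quality. The diatonic chord on degree 4 would be B (IV), but B–D–F# is the minor chord from F# minor. As a borrowed chord it is labeled iv.

iv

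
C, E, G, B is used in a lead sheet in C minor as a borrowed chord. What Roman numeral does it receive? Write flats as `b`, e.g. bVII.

The root C is the diatonic 1st degree of C minor; the borrowing shows in the chord quality. Diatonically C minor has Cm (i) on that degree; C–E–G–B is instead the major-seventh chord native to C major, so it takes the label Imaj7.

Imaj7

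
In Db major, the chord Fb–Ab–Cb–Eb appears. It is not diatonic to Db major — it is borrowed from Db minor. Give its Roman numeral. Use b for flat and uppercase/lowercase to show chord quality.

Fb is the lowered form of scale degree 3 in Db major (the diatonic degree 3 is F). The diatonic chord on degree 3 would be Fm (iii), but Fb–Ab–Cb–Eb is the major-seventh chord from Db minor. As a borrowed chord it is labeled bIIImaj7.

bIIImaj7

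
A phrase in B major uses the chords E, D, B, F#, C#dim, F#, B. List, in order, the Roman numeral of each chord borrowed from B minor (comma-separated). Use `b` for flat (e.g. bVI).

bIII, ii°

The diatonic triads in B major are B, C#m, D#m, E, F#, G#m, A#dim. E, B and F# all belong to that set. D (D–F#–A) is not: scale degree 3 in B major carries D#m (iii). In B minor the chord on that degree is D, so here it functions as bIII, borrowed from the parallel minor. C#dim (C#–E–G) doesn't fit — on degree 2 B major would have C#m (ii). C#dim is the degree-2 chord of B minor, so it is the borrowed ii°.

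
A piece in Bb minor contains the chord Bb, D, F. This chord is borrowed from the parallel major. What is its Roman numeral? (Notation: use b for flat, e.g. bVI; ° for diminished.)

Bb is scale degree 1 in Bb minor. Bb–D–F is a major chord — the form found in Bb major, not the diatonic i (Bbm). Borrowed into Bb minor it is written I.

I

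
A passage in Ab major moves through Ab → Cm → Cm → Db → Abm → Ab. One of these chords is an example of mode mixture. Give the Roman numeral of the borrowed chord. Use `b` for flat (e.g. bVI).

In Ab major the diatonic chords are Ab, Bbm, Cm, Db, Eb, Fm, Gdim. Of the given chords, Ab, Cm and Db are diatonic. Abm (Ab–Cb–Eb) is not: scale degree 1 in Ab major carries Ab (I). In Ab minor the chord on that degree is Abm, so here it functions as i, borrowed from the parallel minor.

i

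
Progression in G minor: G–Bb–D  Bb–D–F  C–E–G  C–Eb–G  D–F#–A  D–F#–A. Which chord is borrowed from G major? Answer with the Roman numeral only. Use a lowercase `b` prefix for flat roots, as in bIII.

IV

The diatonic triads in G minor (with V from harmonic minor) are Gm, Adim, Bb, Cm, D, Eb, F. G–Bb–D = Gm, Bb–D–F = Bb, C–Eb–G = Cm and D–F#–A = D are all diatonic. But C–E–G is foreign: the diatonic iv on degree 4 is Cm, whereas C comes from G major. It is labeled IV.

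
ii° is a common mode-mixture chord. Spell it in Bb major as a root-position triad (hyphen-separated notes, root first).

The root, C, is scale degree 2 — the same note in Bb major and Bb minor; only the chord quality changes. Building the diminished chord from the parallel minor on C: C–Eb–Gb.

C-Eb-Gb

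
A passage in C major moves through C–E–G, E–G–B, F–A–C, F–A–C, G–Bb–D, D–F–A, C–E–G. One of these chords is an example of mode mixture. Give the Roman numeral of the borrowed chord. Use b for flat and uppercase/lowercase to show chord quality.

v

C major has the diatonic set C, Dm, Em, F, G, Am, Bdim. Of the given chords, C–E–G = C, E–G–B = Em, F–A–C = F and D–F–A = Dm are diatonic. G–Bb–D doesn't fit — on degree 5 C major would have G (V). Gm is the degree-5 chord of C minor, so it is the borrowed v.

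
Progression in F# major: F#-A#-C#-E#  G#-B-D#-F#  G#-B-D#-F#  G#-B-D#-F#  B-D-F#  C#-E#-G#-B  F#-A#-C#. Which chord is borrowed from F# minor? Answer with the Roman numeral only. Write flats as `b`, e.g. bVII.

The diatonic triads in F# major are F#, G#m, A#m, B, C#, D#m, E#dim. Of the given chords, F#–A#–C#–E# = F#maj7, G#–B–D#–F# = G#m7, C#–E#–G#–B = C#7 and F#–A#–C# = F# are diatonic. B–D–F# is not: scale degree 4 in F# major carries B (IV). In F# minor the chord on that degree is Bm, so here it functions as iv, borrowed from the parallel minor.

iv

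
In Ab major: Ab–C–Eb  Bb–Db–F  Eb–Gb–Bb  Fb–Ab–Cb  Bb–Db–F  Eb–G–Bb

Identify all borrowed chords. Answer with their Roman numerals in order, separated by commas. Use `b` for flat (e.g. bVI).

v, bVI

In Ab major the diatonic chords are Ab, Bbm, Cm, Db, Eb, Fm, Gdim. Ab–C–Eb = Ab, Bb–Db–F = Bbm and Eb–G–Bb = Eb are all diatonic. But Eb–Gb–Bb is foreign: the diatonic V on degree 5 is Eb, whereas Ebm comes from Ab minor. It is labeled v. Fb–Ab–Cb doesn't fit — on degree 6 Ab major would have Fm (vi). Fb is the degree-6 chord of Ab minor, so it is the borrowed bVI.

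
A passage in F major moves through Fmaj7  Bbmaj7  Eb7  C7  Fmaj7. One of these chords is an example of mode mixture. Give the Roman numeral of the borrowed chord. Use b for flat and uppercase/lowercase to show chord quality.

bVII7

In F major the diatonic chords are F, Gm, Am, Bb, C, Dm, Edim. Fmaj7, Bbmaj7 and C7 all belong to that set. But Eb7 (Eb–G–Bb–Db) is foreign: the diatonic vii° on degree 7 is Edim, whereas Eb7 comes from F minor. It is labeled bVII7.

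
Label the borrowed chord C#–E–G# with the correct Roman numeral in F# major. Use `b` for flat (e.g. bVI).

v

C# is scale degree 5 in F# major. C#–E–G# is a minor chord — the form found in F# minor, not the diatonic V (C#). Borrowed into F# major it is written v.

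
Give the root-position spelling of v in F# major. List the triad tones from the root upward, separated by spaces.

C# E G#

The root, C#, is scale degree 5 — the same note in F# major and F# minor; only the chord quality changes. Stacking thirds in F# minor on C# gives C#–E–G#.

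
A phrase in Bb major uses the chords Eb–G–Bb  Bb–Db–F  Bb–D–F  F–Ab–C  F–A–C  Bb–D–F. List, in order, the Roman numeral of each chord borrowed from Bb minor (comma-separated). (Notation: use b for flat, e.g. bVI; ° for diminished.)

The diatonic triads in Bb major are Bb, Cm, Dm, Eb, F, Gm, Adim. Eb–G–Bb = Eb, Bb–D–F = Bb and F–A–C = F are all diatonic. Bb–Db–F is not: scale degree 1 in Bb major carries Bb (I). In Bb minor the chord on that degree is Bbm, so here it functions as i, borrowed from the parallel minor. F–Ab–C is not: scale degree 5 in Bb major carries F (V). In Bb minor the chord on that degree is Fm, so here it functions as v, borrowed from the parallel minor.

i, v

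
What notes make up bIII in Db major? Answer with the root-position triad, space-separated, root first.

The root of bIII is the lowered 3rd degree: F becomes Fb. In Db minor the chord on Fb is Fb–Ab–Cb.

Fb Ab Cb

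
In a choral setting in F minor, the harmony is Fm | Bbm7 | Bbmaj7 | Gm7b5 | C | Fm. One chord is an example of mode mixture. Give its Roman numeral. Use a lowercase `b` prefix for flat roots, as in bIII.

The diatonic triads in F minor (with V from harmonic minor) are Fm, Gdim, Ab, Bbm, C, Db, Eb. Of the given chords, Fm, Bbm7, Gm7b5 and C are diatonic. Bbmaj7 (Bb–D–F–A) is not: scale degree 4 in F minor carries Bbm (iv). In F major the chord on that degree is Bbmaj7, so here it functions as IVmaj7, borrowed from the parallel major.

IVmaj7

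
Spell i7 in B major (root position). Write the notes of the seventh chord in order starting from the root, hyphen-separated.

B-D-F#-A

i7 is built on scale degree 1, which is B in both B major and its parallel. Stacking thirds in B minor on B gives B–D–F#–A.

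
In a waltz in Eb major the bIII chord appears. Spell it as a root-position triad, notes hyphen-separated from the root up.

Gb-Bb-Db

Scale degree 3 in Eb major is G. bIII uses the lowered form, Gb, taken from Eb minor. In Eb minor the chord on Gb is Gb–Bb–Db.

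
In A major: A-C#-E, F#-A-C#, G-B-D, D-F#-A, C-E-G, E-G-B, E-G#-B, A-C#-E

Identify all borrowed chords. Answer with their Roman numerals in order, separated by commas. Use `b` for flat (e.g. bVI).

In A major the diatonic chords are A, Bm, C#m, D, E, F#m, G#dim. A–C#–E = A, F#–A–C# = F#m, D–F#–A = D and E–G#–B = E all belong to that set. G–B–D doesn't fit — on degree 7 A major would have G#dim (vii°). G is the degree-7 chord of A minor, so it is the borrowed bVII. C–E–G doesn't fit — on degree 3 A major would have C#m (iii). C is the degree-3 chord of A minor, so it is the borrowed bIII. E–G–B is not: scale degree 5 in A major carries E (V). In A minor the chord on that degree is Em, so here it functions as v, borrowed from the parallel minor.

bVII, bIII, v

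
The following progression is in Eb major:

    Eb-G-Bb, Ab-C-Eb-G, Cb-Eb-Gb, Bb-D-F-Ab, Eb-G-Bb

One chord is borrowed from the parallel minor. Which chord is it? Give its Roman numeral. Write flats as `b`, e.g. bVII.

Eb major has the diatonic set Eb, Fm, Gm, Ab, Bb, Cm, Ddim. Of the given chords, Eb–G–Bb = Eb, Ab–C–Eb–G = Abmaj7 and Bb–D–F–Ab = Bb7 are diatonic. Cb–Eb–Gb is not: scale degree 6 in Eb major carries Cm (vi). In Eb minor the chord on that degree is Cb, so here it functions as bVI, borrowed from the parallel minor.

bVI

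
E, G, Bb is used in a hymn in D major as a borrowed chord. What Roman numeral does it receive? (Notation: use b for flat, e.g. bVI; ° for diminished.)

The root E is the diatonic 2nd degree of D major; the borrowing shows in the chord quality. Diatonically D major has Em (ii) on that degree; E–G–Bb is instead the diminished chord native to D minor, so it takes the label ii°.

ii°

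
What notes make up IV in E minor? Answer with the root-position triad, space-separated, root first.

The root, A, is scale degree 4 — the same note in E minor and E major; only the chord quality changes. Building the major chord from the parallel major on A: A–C#–E.

A C# E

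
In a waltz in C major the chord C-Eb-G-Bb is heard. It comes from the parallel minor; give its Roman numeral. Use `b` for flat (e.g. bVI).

i7

C is scale degree 1 in C major. Diatonically C major has C (I) on that degree; C–Eb–G–Bb is instead the minor-seventh chord native to C minor, so it takes the label i7.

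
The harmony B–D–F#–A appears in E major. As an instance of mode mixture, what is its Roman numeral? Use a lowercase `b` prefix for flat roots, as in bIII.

B is scale degree 5 in E major. The diatonic chord on degree 5 would be B (V), but B–D–F#–A is the minor-seventh chord from E minor. As a borrowed chord it is labeled v7.

v7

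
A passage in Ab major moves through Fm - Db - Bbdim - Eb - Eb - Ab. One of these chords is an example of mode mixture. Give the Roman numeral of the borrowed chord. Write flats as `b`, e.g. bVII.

ii°

The diatonic triads in Ab major are Ab, Bbm, Cm, Db, Eb, Fm, Gdim. Fm, Db, Eb and Ab are all diatonic. Bbdim (Bb–Db–Fb) doesn't fit — on degree 2 Ab major would have Bbm (ii). Bbdim is the degree-2 chord of Ab minor, so it is the borrowed ii°.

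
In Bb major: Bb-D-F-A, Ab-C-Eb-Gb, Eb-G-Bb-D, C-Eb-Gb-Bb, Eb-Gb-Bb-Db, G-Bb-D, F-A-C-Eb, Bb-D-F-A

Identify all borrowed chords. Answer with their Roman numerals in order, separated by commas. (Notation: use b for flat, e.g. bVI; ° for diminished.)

bVII7, iiø7, iv7

Bb major has the diatonic set Bb, Cm, Dm, Eb, F, Gm, Adim. Bb–D–F–A = Bbmaj7, Eb–G–Bb–D = Ebmaj7, G–Bb–D = Gm and F–A–C–Eb = F7 are all diatonic. Ab–C–Eb–Gb is not: scale degree 7 in Bb major carries Adim (vii°). In Bb minor the chord on that degree is Ab7, so here it functions as bVII7, borrowed from the parallel minor. But C–Eb–Gb–Bb is foreign: the diatonic ii on degree 2 is Cm, whereas Cm7b5 comes from Bb minor. It is labeled iiø7. Eb–Gb–Bb–Db doesn't fit — on degree 4 Bb major would have Eb (IV). Ebm7 is the degree-4 chord of Bb minor, so it is the borrowed iv7.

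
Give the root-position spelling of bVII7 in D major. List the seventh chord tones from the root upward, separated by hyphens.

C-E-G-Bb

Scale degree 7 in D major is C#. bVII7 uses the lowered form, C, taken from D minor. Stacking thirds in D minor on C gives C–E–G–Bb.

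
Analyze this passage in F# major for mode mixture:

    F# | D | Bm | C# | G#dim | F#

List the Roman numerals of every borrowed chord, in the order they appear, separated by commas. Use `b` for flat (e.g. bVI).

bVI, iv, ii°

In F# major the diatonic chords are F#, G#m, A#m, B, C#, D#m, E#dim. Of the given chords, F# and C# are diatonic. But D (D–F#–A) is foreign: the diatonic vi on degree 6 is D#m, whereas D comes from F# minor. It is labeled bVI. Bm (B–D–F#) doesn't fit — on degree 4 F# major would have B (IV). Bm is the degree-4 chord of F# minor, so it is the borrowed iv. But G#dim (G#–B–D) is foreign: the diatonic ii on degree 2 is G#m, whereas G#dim comes from F# minor. It is labeled ii°.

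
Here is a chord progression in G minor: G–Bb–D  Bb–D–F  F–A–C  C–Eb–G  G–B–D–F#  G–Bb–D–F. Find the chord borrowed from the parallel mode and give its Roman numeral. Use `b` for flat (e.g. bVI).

G minor has the diatonic set Gm, Adim, Bb, Cm, D, Eb, F (with V from harmonic minor). G–Bb–D = Gm, Bb–D–F = Bb, F–A–C = F, C–Eb–G = Cm and G–Bb–D–F = Gm7 all belong to that set. But G–B–D–F# is foreign: the diatonic i on degree 1 is Gm, whereas Gmaj7 comes from G major. It is labeled Imaj7.

Imaj7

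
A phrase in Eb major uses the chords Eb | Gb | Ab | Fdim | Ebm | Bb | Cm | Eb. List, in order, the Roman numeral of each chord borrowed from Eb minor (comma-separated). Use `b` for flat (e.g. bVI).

Eb major has the diatonic set Eb, Fm, Gm, Ab, Bb, Cm, Ddim. Eb, Ab, Bb and Cm are all diatonic. But Gb (Gb–Bb–Db) is foreign: the diatonic iii on degree 3 is Gm, whereas Gb comes from Eb minor. It is labeled bIII. But Fdim (F–Ab–Cb) is foreign: the diatonic ii on degree 2 is Fm, whereas Fdim comes from Eb minor. It is labeled ii°. Ebm (Eb–Gb–Bb) is not: scale degree 1 in Eb major carries Eb (I). In Eb minor the chord on that degree is Ebm, so here it functions as i, borrowed from the parallel minor.

bIII, ii°, i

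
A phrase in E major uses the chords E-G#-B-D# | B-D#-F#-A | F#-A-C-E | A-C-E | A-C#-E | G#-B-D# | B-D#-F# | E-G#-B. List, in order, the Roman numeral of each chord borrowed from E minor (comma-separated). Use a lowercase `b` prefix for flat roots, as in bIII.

iiø7, iv

E major has the diatonic set E, F#m, G#m, A, B, C#m, D#dim. E–G#–B–D# = Emaj7, B–D#–F#–A = B7, A–C#–E = A, G#–B–D# = G#m, B–D#–F# = B and E–G#–B = E are all diatonic. F#–A–C–E doesn't fit — on degree 2 E major would have F#m (ii). F#m7b5 is the degree-2 chord of E minor, so it is the borrowed iiø7. A–C–E is not: scale degree 4 in E major carries A (IV). In E minor the chord on that degree is Am, so here it functions as iv, borrowed from the parallel minor.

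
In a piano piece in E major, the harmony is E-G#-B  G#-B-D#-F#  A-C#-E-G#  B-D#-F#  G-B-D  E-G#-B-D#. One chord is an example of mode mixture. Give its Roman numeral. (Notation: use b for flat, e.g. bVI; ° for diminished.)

In E major the diatonic chords are E, F#m, G#m, A, B, C#m, D#dim. E–G#–B = E, G#–B–D#–F# = G#m7, A–C#–E–G# = Amaj7, B–D#–F# = B and E–G#–B–D# = Emaj7 all belong to that set. G–B–D is not: scale degree 3 in E major carries G#m (iii). In E minor the chord on that degree is G, so here it functions as bIII, borrowed from the parallel minor.

bIII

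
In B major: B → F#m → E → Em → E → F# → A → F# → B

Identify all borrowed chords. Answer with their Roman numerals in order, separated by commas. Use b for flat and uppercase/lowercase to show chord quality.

v, iv, bVII

In B major the diatonic chords are B, C#m, D#m, E, F#, G#m, A#dim. Of the given chords, B, E and F# are diatonic. F#m (F#–A–C#) is not: scale degree 5 in B major carries F# (V). In B minor the chord on that degree is F#m, so here it functions as v, borrowed from the parallel minor. Em (E–G–B) doesn't fit — on degree 4 B major would have E (IV). Em is the degree-4 chord of B minor, so it is the borrowed iv. A (A–C#–E) is not: scale degree 7 in B major carries A#dim (vii°). In B minor the chord on that degree is A, so here it functions as bVII, borrowed from the parallel minor.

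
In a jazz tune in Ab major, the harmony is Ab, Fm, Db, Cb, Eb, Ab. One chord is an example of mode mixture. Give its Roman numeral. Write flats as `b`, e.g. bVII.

Ab major has the diatonic set Ab, Bbm, Cm, Db, Eb, Fm, Gdim. Of the given chords, Ab, Fm, Db and Eb are diatonic. Cb (Cb–Eb–Gb) doesn't fit — on degree 3 Ab major would have Cm (iii). Cb is the degree-3 chord of Ab minor, so it is the borrowed bIII.

bIII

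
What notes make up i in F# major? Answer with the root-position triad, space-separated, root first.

F# A C#

i is built on scale degree 1, which is F# in both F# major and its parallel. Building the minor chord from the parallel minor on F#: F#–A–C#.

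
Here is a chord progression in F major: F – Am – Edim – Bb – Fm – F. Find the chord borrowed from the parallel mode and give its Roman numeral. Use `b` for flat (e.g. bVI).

i

The diatonic triads in F major are F, Gm, Am, Bb, C, Dm, Edim. Of the given chords, F, Am, Edim and Bb are diatonic. But Fm (F–Ab–C) is foreign: the diatonic I on degree 1 is F, whereas Fm comes from F minor. It is labeled i.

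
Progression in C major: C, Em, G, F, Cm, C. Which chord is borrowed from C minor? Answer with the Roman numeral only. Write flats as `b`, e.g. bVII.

The diatonic triads in C major are C, Dm, Em, F, G, Am, Bdim. C, Em, G and F all belong to that set. But Cm (C–Eb–G) is foreign: the diatonic I on degree 1 is C, whereas Cm comes from C minor. It is labeled i.

i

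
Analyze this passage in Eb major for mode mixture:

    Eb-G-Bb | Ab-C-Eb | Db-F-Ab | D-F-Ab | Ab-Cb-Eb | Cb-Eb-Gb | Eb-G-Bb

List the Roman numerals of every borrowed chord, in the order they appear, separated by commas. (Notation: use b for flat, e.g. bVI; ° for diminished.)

bVII, iv, bVI

In Eb major the diatonic chords are Eb, Fm, Gm, Ab, Bb, Cm, Ddim. Of the given chords, Eb–G–Bb = Eb, Ab–C–Eb = Ab and D–F–Ab = Ddim are diatonic. Db–F–Ab is not: scale degree 7 in Eb major carries Ddim (vii°). In Eb minor the chord on that degree is Db, so here it functions as bVII, borrowed from the parallel minor. Ab–Cb–Eb doesn't fit — on degree 4 Eb major would have Ab (IV). Abm is the degree-4 chord of Eb minor, so it is the borrowed iv. But Cb–Eb–Gb is foreign: the diatonic vi on degree 6 is Cm, whereas Cb comes from Eb minor. It is labeled bVI.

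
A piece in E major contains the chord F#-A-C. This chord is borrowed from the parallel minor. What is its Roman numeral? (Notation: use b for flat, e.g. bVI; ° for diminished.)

ii°

F# is scale degree 2 in E major. Diatonically E major has F#m (ii) on that degree; F#–A–C is instead the diminished chord native to E minor, so it takes the label ii°.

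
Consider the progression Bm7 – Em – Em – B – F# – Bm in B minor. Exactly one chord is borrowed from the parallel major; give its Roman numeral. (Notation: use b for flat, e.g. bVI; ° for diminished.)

The diatonic triads in B minor (with V from harmonic minor) are Bm, C#dim, D, Em, F#, G, A. Of the given chords, Bm7, Em, F# and Bm are diatonic. B (B–D#–F#) is not: scale degree 1 in B minor carries Bm (i). In B major the chord on that degree is B, so here it functions as I, borrowed from the parallel major.

I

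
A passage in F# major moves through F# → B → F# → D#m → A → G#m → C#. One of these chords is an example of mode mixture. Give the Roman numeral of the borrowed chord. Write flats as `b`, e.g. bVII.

bIII

The diatonic triads in F# major are F#, G#m, A#m, B, C#, D#m, E#dim. F#, B, D#m, G#m and C# all belong to that set. A (A–C#–E) is not: scale degree 3 in F# major carries A#m (iii). In F# minor the chord on that degree is A, so here it functions as bIII, borrowed from the parallel minor.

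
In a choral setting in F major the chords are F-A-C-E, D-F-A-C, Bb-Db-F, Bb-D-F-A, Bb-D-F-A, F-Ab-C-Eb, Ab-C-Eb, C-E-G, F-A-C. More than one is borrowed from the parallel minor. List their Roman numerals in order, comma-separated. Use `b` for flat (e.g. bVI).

F major has the diatonic set F, Gm, Am, Bb, C, Dm, Edim. F–A–C–E = Fmaj7, D–F–A–C = Dm7, Bb–D–F–A = Bbmaj7, C–E–G = C and F–A–C = F all belong to that set. Bb–Db–F is not: scale degree 4 in F major carries Bb (IV). In F minor the chord on that degree is Bbm, so here it functions as iv, borrowed from the parallel minor. F–Ab–C–Eb is not: scale degree 1 in F major carries F (I). In F minor the chord on that degree is Fm7, so here it functions as i7, borrowed from the parallel minor. Ab–C–Eb is not: scale degree 3 in F major carries Am (iii). In F minor the chord on that degree is Ab, so here it functions as bIII, borrowed from the parallel minor.

iv, i7, bIII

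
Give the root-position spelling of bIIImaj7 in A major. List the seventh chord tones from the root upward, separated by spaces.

C E G B

Scale degree 3 in A major is C#. bIIImaj7 uses the lowered form, C, taken from A minor. Building the major-seventh chord from the parallel minor on C: C–E–G–B.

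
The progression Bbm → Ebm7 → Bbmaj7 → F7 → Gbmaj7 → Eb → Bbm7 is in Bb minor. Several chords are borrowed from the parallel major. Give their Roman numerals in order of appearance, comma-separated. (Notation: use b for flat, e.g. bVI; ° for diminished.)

The diatonic triads in Bb minor (with V from harmonic minor) are Bbm, Cdim, Db, Ebm, F, Gb, Ab. Bbm, Ebm7, F7, Gbmaj7 and Bbm7 are all diatonic. But Bbmaj7 (Bb–D–F–A) is foreign: the diatonic i on degree 1 is Bbm, whereas Bbmaj7 comes from Bb major. It is labeled Imaj7. But Eb (Eb–G–Bb) is foreign: the diatonic iv on degree 4 is Ebm, whereas Eb comes from Bb major. It is labeled IV.

Imaj7, IV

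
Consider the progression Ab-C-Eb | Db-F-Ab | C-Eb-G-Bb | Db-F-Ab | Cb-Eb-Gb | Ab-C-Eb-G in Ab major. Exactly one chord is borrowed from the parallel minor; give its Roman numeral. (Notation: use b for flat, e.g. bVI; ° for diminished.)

bIII

In Ab major the diatonic chords are Ab, Bbm, Cm, Db, Eb, Fm, Gdim. Of the given chords, Ab–C–Eb = Ab, Db–F–Ab = Db, C–Eb–G–Bb = Cm7 and Ab–C–Eb–G = Abmaj7 are diatonic. Cb–Eb–Gb doesn't fit — on degree 3 Ab major would have Cm (iii). Cb is the degree-3 chord of Ab minor, so it is the borrowed bIII.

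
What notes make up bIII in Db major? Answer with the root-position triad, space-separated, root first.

The root of bIII is the lowered 3rd degree: F becomes Fb. Building the major chord from the parallel minor on Fb: Fb–Ab–Cb.

Fb Ab Cb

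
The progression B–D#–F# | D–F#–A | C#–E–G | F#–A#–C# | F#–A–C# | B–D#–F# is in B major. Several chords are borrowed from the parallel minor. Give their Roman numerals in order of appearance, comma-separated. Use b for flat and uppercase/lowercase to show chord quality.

The diatonic triads in B major are B, C#m, D#m, E, F#, G#m, A#dim. Of the given chords, B–D#–F# = B and F#–A#–C# = F# are diatonic. D–F#–A is not: scale degree 3 in B major carries D#m (iii). In B minor the chord on that degree is D, so here it functions as bIII, borrowed from the parallel minor. But C#–E–G is foreign: the diatonic ii on degree 2 is C#m, whereas C#dim comes from B minor. It is labeled ii°. F#–A–C# is not: scale degree 5 in B major carries F# (V). In B minor the chord on that degree is F#m, so here it functions as v, borrowed from the parallel minor.

bIII, ii°, v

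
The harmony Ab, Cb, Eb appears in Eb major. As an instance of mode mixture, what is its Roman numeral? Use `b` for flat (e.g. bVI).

Ab is scale degree 4 in Eb major. Diatonically Eb major has Ab (IV) on that degree; Ab–Cb–Eb is instead the minor chord native to Eb minor, so it takes the label iv.

iv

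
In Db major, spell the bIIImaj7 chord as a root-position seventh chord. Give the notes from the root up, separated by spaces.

bIIImaj7 is built on the lowered scale degree 3. In Db major degree 3 is F; lowered it becomes Fb. Building the major-seventh chord from the parallel minor on Fb: Fb–Ab–Cb–Eb.

Fb Ab Cb Eb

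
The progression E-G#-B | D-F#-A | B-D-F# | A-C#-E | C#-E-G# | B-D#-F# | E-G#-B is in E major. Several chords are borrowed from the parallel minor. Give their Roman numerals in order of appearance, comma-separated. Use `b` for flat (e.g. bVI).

bVII, v

In E major the diatonic chords are E, F#m, G#m, A, B, C#m, D#dim. E–G#–B = E, A–C#–E = A, C#–E–G# = C#m and B–D#–F# = B are all diatonic. D–F#–A is not: scale degree 7 in E major carries D#dim (vii°). In E minor the chord on that degree is D, so here it functions as bVII, borrowed from the parallel minor. But B–D–F# is foreign: the diatonic V on degree 5 is B, whereas Bm comes from E minor. It is labeled v.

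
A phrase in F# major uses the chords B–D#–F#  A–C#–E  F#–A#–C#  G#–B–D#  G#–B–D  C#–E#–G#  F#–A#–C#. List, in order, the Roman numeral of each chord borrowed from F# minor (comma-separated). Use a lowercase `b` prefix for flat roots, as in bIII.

In F# major the diatonic chords are F#, G#m, A#m, B, C#, D#m, E#dim. B–D#–F# = B, F#–A#–C# = F#, G#–B–D# = G#m and C#–E#–G# = C# are all diatonic. A–C#–E doesn't fit — on degree 3 F# major would have A#m (iii). A is the degree-3 chord of F# minor, so it is the borrowed bIII. G#–B–D doesn't fit — on degree 2 F# major would have G#m (ii). G#dim is the degree-2 chord of F# minor, so it is the borrowed ii°.

bIII, ii°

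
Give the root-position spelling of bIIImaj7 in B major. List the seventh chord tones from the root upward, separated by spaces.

The root of bIIImaj7 is the lowered 3rd degree: D# becomes D. Building the major-seventh chord from the parallel minor on D: D–F#–A–C#.

D F# A C#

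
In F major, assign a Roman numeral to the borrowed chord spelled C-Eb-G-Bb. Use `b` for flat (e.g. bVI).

v7

C is scale degree 5 in F major. Diatonically F major has C (V) on that degree; C–Eb–G–Bb is instead the minor-seventh chord native to F minor, so it takes the label v7.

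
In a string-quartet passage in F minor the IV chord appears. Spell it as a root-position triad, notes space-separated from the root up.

Bb D F

IV is built on scale degree 4, which is Bb in both F minor and its parallel. Building the major chord from the parallel major on Bb: Bb–D–F.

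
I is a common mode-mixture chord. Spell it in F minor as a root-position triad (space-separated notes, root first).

I is built on scale degree 1, which is F in both F minor and its parallel. Stacking thirds in F major on F gives F–A–C.

F A C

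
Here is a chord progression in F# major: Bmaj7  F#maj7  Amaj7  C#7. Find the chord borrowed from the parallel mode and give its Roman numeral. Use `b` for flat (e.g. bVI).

F# major has the diatonic set F#, G#m, A#m, B, C#, D#m, E#dim. Bmaj7, F#maj7 and C#7 are all diatonic. Amaj7 (A–C#–E–G#) is not: scale degree 3 in F# major carries A#m (iii). In F# minor the chord on that degree is Amaj7, so here it functions as bIIImaj7, borrowed from the parallel minor.

bIIImaj7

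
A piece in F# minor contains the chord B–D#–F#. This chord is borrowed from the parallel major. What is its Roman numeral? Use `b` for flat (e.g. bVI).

The root B is the diatonic 4th degree of F# minor; the borrowing shows in the chord quality. Diatonically F# minor has Bm (iv) on that degree; B–D#–F# is instead the major chord native to F# major, so it takes the label IV.

IV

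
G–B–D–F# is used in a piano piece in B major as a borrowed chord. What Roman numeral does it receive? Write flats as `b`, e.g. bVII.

In B major scale degree 6 is G#; G is its lowered form, from B minor. G–B–D–F# is a major-seventh chord — the form found in B minor, not the diatonic vi (G#m). Borrowed into B major it is written bVImaj7.

bVImaj7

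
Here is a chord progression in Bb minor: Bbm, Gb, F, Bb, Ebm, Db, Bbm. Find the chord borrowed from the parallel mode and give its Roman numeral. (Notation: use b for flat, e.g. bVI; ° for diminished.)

I

The diatonic triads in Bb minor (with V from harmonic minor) are Bbm, Cdim, Db, Ebm, F, Gb, Ab. Bbm, Gb, F, Ebm and Db are all diatonic. Bb (Bb–D–F) doesn't fit — on degree 1 Bb minor would have Bbm (i). Bb is the degree-1 chord of Bb major, so it is the borrowed I.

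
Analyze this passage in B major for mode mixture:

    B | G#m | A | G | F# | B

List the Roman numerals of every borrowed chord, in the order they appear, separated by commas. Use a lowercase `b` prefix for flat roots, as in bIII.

The diatonic triads in B major are B, C#m, D#m, E, F#, G#m, A#dim. Of the given chords, B, G#m and F# are diatonic. A (A–C#–E) doesn't fit — on degree 7 B major would have A#dim (vii°). A is the degree-7 chord of B minor, so it is the borrowed bVII. G (G–B–D) is not: scale degree 6 in B major carries G#m (vi). In B minor the chord on that degree is G, so here it functions as bVI, borrowed from the parallel minor.

bVII, bVI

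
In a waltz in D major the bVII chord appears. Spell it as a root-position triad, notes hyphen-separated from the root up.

C-E-G

Scale degree 7 in D major is C#. bVII uses the lowered form, C, taken from D minor. Stacking thirds in D minor on C gives C–E–G.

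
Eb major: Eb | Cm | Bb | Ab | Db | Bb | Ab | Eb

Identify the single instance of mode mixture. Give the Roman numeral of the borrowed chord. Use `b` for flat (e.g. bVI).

Eb major has the diatonic set Eb, Fm, Gm, Ab, Bb, Cm, Ddim. Of the given chords, Eb, Cm, Bb and Ab are diatonic. Db (Db–F–Ab) doesn't fit — on degree 7 Eb major would have Ddim (vii°). Db is the degree-7 chord of Eb minor, so it is the borrowed bVII.

bVII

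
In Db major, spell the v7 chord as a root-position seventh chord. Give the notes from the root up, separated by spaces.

The root, Ab, is scale degree 5 — the same note in Db major and Db minor; only the chord quality changes. Building the minor-seventh chord from the parallel minor on Ab: Ab–Cb–Eb–Gb.

Ab Cb Eb Gb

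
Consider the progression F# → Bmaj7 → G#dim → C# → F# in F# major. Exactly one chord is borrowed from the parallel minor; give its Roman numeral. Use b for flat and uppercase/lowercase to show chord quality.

ii°

In F# major the diatonic chords are F#, G#m, A#m, B, C#, D#m, E#dim. F#, Bmaj7 and C# all belong to that set. G#dim (G#–B–D) is not: scale degree 2 in F# major carries G#m (ii). In F# minor the chord on that degree is G#dim, so here it functions as ii°, borrowed from the parallel minor.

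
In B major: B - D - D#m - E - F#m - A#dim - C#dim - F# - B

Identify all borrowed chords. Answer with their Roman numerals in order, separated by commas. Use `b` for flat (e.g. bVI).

bIII, v, ii°

B major has the diatonic set B, C#m, D#m, E, F#, G#m, A#dim. B, D#m, E, A#dim and F# all belong to that set. But D (D–F#–A) is foreign: the diatonic iii on degree 3 is D#m, whereas D comes from B minor. It is labeled bIII. F#m (F#–A–C#) is not: scale degree 5 in B major carries F# (V). In B minor the chord on that degree is F#m, so here it functions as v, borrowed from the parallel minor. But C#dim (C#–E–G) is foreign: the diatonic ii on degree 2 is C#m, whereas C#dim comes from B minor. It is labeled ii°.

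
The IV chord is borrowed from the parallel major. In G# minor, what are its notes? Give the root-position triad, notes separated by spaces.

IV is built on scale degree 4, which is C# in both G# minor and its parallel. In G# major the chord on C# is C#–E#–G#.

C# E# G#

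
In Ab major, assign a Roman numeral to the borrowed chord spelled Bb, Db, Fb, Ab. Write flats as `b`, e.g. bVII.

The root Bb is the diatonic 2nd degree of Ab major; the borrowing shows in the chord quality. Diatonically Ab major has Bbm (ii) on that degree; Bb–Db–Fb–Ab is instead the half-diminished-seventh chord native to Ab minor, so it takes the label iiø7.

iiø7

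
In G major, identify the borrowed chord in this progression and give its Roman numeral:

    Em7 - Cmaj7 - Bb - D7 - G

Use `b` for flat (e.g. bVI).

The diatonic triads in G major are G, Am, Bm, C, D, Em, F#dim. Of the given chords, Em7, Cmaj7, D7 and G are diatonic. Bb (Bb–D–F) is not: scale degree 3 in G major carries Bm (iii). In G minor the chord on that degree is Bb, so here it functions as bIII, borrowed from the parallel minor.

bIII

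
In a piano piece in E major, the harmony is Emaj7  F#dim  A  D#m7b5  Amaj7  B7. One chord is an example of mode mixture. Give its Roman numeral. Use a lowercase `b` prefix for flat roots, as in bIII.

ii°

The diatonic triads in E major are E, F#m, G#m, A, B, C#m, D#dim. Emaj7, A, D#m7b5, Amaj7 and B7 all belong to that set. F#dim (F#–A–C) is not: scale degree 2 in E major carries F#m (ii). In E minor the chord on that degree is F#dim, so here it functions as ii°, borrowed from the parallel minor.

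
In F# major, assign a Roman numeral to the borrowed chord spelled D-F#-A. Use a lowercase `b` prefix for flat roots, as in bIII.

bVI

The root D is the lowered 6th scale degree — diatonically F# major has D# there. The diatonic chord on degree 6 would be D#m (vi), but D–F#–A is the major chord from F# minor. As a borrowed chord it is labeled bVI.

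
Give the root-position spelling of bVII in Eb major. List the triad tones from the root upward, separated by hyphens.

Db-F-Ab

Scale degree 7 in Eb major is D. bVII uses the lowered form, Db, taken from Eb minor. In Eb minor the chord on Db is Db–F–Ab.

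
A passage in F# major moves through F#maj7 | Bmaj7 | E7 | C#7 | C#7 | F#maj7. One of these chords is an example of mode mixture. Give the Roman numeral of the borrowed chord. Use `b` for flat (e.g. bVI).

bVII7

The diatonic triads in F# major are F#, G#m, A#m, B, C#, D#m, E#dim. F#maj7, Bmaj7 and C#7 are all diatonic. But E7 (E–G#–B–D) is foreign: the diatonic vii° on degree 7 is E#dim, whereas E7 comes from F# minor. It is labeled bVII7.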